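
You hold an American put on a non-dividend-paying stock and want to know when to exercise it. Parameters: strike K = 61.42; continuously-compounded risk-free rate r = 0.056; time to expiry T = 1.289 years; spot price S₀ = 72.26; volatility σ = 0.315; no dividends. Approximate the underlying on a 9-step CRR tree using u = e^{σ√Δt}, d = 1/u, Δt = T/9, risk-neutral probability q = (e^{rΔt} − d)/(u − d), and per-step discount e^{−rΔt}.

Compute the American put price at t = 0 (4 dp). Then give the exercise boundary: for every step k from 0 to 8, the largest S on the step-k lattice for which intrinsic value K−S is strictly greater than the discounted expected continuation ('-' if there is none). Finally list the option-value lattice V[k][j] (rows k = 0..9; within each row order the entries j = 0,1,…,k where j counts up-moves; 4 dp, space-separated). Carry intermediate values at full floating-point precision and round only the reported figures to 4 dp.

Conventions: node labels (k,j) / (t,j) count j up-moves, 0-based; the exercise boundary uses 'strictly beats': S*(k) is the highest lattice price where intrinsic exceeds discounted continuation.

Δt=0.14322  u=1.12661  d=0.88762  q=0.50393  discount=0.99201
step 9 (expiry): payoffs max(K−S,0) = 36.7059 30.0518 21.6061 10.8864 0.0000 0.0000 0.0000 0.0000 0.0000 0.0000
step 8: (k=8,j=0): S=27.8431, K−S=33.5769, hold=33.0863 ⇒ V=33.5769 exercise | (k=8,j=1): S=35.3397, K−S=26.0803, hold=25.5897 ⇒ V=26.0803 exercise | (k=8,j=2): S=44.8547, K−S=16.5653, hold=16.0747 ⇒ V=16.5653 exercise | (k=8,j=3): S=56.9315, K−S=4.4885, hold=5.3573 ⇒ V=5.3573 continue | (k=8,j=4): S=72.2600, K−S=0.0000, hold=0.0000 ⇒ V=0.0000 continue | (k=8,j=5): S=91.7156, K−S=0.0000, hold=0.0000 ⇒ V=0.0000 continue | (k=8,j=6): S=116.4095, K−S=0.0000, hold=0.0000 ⇒ V=0.0000 continue | (k=8,j=7): S=147.7521, K−S=0.0000, hold=0.0000 ⇒ V=0.0000 continue | (k=8,j=8): S=187.5335, K−S=0.0000, hold=0.0000 ⇒ V=0.0000 continue  boundary S*=44.8547
step 7: (k=7,j=0): S=31.3682, K−S=30.0518, hold=29.5611 ⇒ V=30.0518 exercise | (k=7,j=1): S=39.8139, K−S=21.6061, hold=21.1154 ⇒ V=21.6061 exercise | (k=7,j=2): S=50.5336, K−S=10.8864, hold=10.8301 ⇒ V=10.8864 exercise | (k=7,j=3): S=64.1395, K−S=0.0000, hold=2.6364 ⇒ V=2.6364 continue | (k=7,j=4): S=81.4087, K−S=0.0000, hold=0.0000 ⇒ V=0.0000 continue | (k=7,j=5): S=103.3275, K−S=0.0000, hold=0.0000 ⇒ V=0.0000 continue | (k=7,j=6): S=131.1478, K−S=0.0000, hold=0.0000 ⇒ V=0.0000 continue | (k=7,j=7): S=166.4586, K−S=0.0000, hold=0.0000 ⇒ V=0.0000 continue  boundary S*=50.5336
step 6: (k=6,j=0): S=35.3397, K−S=26.0803, hold=25.5897 ⇒ V=26.0803 exercise | (k=6,j=1): S=44.8547, K−S=16.5653, hold=16.0747 ⇒ V=16.5653 exercise | (k=6,j=2): S=56.9315, K−S=4.4885, hold=6.6752 ⇒ V=6.6752 continue | (k=6,j=3): S=72.2600, K−S=0.0000, hold=1.2974 ⇒ V=1.2974 continue | (k=6,j=4): S=91.7156, K−S=0.0000, hold=0.0000 ⇒ V=0.0000 continue | (k=6,j=5): S=116.4095, K−S=0.0000, hold=0.0000 ⇒ V=0.0000 continue | (k=6,j=6): S=147.7521, K−S=0.0000, hold=0.0000 ⇒ V=0.0000 continue  boundary S*=44.8547
step 5: (k=5,j=0): S=39.8139, K−S=21.6061, hold=21.1154 ⇒ V=21.6061 exercise | (k=5,j=1): S=50.5336, K−S=10.8864, hold=11.4889 ⇒ V=11.4889 continue | (k=5,j=2): S=64.1395, K−S=0.0000, hold=3.9335 ⇒ V=3.9335 continue | (k=5,j=3): S=81.4087, K−S=0.0000, hold=0.6385 ⇒ V=0.6385 continue | (k=5,j=4): S=103.3275, K−S=0.0000, hold=0.0000 ⇒ V=0.0000 continue | (k=5,j=5): S=131.1478, K−S=0.0000, hold=0.0000 ⇒ V=0.0000 continue  boundary S*=39.8139
step 4: (k=4,j=0): S=44.8547, K−S=16.5653, hold=16.3759 ⇒ V=16.5653 exercise | (k=4,j=1): S=56.9315, K−S=4.4885, hold=7.6202 ⇒ V=7.6202 continue | (k=4,j=2): S=72.2600, K−S=0.0000, hold=2.2549 ⇒ V=2.2549 continue | (k=4,j=3): S=91.7156, K−S=0.0000, hold=0.3142 ⇒ V=0.3142 continue | (k=4,j=4): S=116.4095, K−S=0.0000, hold=0.0000 ⇒ V=0.0000 continue  boundary S*=44.8547
step 3: (k=3,j=0): S=50.5336, K−S=10.8864, hold=11.9613 ⇒ V=11.9613 continue | (k=3,j=1): S=64.1395, K−S=0.0000, hold=4.8772 ⇒ V=4.8772 continue | (k=3,j=2): S=81.4087, K−S=0.0000, hold=1.2667 ⇒ V=1.2667 continue | (k=3,j=3): S=103.3275, K−S=0.0000, hold=0.1546 ⇒ V=0.1546 continue  boundary S*=-
step 2: (k=2,j=0): S=56.9315, K−S=4.4885, hold=8.3244 ⇒ V=8.3244 continue | (k=2,j=1): S=72.2600, K−S=0.0000, hold=3.0333 ⇒ V=3.0333 continue | (k=2,j=2): S=91.7156, K−S=0.0000, hold=0.7007 ⇒ V=0.7007 continue  boundary S*=-
step 1: (k=1,j=0): S=64.1395, K−S=0.0000, hold=5.6129 ⇒ V=5.6129 continue | (k=1,j=1): S=81.4087, K−S=0.0000, hold=1.8430 ⇒ V=1.8430 continue  boundary S*=-
step 0: (k=0,j=0): S=72.2600, K−S=0.0000, hold=3.6835 ⇒ V=3.6835 continue  boundary S*=-

price = 3.6835
boundary = - - - - 44.8547 39.8139 44.8547 50.5336 44.8547
tree:
3.6835
5.6129 1.8430
8.3244 3.0333 0.7007
11.9613 4.8772 1.2667 0.1546
16.5653 7.6202 2.2549 0.3142 0.0000
21.6061 11.4889 3.9335 0.6385 0.0000 0.0000
26.0803 16.5653 6.6752 1.2974 0.0000 0.0000 0.0000
30.0518 21.6061 10.8864 2.6364 0.0000 0.0000 0.0000 0.0000
33.5769 26.0803 16.5653 5.3573 0.0000 0.0000 0.0000 0.0000 0.0000
36.7059 30.0518 21.6061 10.8864 0.0000 0.0000 0.0000 0.0000 0.0000 0.0000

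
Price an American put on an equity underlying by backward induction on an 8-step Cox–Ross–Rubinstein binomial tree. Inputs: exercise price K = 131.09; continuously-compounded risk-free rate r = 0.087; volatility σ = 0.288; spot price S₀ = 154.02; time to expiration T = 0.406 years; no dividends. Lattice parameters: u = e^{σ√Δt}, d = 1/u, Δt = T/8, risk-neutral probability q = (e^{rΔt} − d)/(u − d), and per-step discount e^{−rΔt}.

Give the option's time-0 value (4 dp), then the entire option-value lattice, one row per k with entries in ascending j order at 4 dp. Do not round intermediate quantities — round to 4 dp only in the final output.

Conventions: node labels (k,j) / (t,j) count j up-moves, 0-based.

Δt=0.05075, u=1.06703, d=0.93718, q=0.51786, disc=e^(-rΔt)=0.99559
k=8 terminal: V=max(K-S,0) → 39.4340 26.7346 12.2756 0.0000 0.0000 0.0000 0.0000 0.0000 0.0000
k=7: j=0 S=97.7998 intr=33.2902 cont=32.7127 V=33.2902[EX]; j=1 S=111.3505 intr=19.7395 cont=19.1620 V=19.7395[EX]; j=2 S=126.7786 intr=4.3114 cont=5.8924 V=5.8924[hold]; j=3 S=144.3445 intr=0.0000 cont=0.0000 V=0.0000[hold]; j=4 S=164.3441 intr=0.0000 cont=0.0000 V=0.0000[hold]; j=5 S=187.1148 intr=0.0000 cont=0.0000 V=0.0000[hold]; j=6 S=213.0405 intr=0.0000 cont=0.0000 V=0.0000[hold]; j=7 S=242.5583 intr=0.0000 cont=0.0000 V=0.0000[hold]
k=6: j=0 S=104.3554 intr=26.7346 cont=26.1570 V=26.7346[EX]; j=1 S=118.8144 intr=12.2756 cont=12.5133 V=12.5133[hold]; j=2 S=135.2767 intr=0.0000 cont=2.8284 V=2.8284[hold]; j=3 S=154.0200 intr=0.0000 cont=0.0000 V=0.0000[hold]; j=4 S=175.3602 intr=0.0000 cont=0.0000 V=0.0000[hold]; j=5 S=199.6573 intr=0.0000 cont=0.0000 V=0.0000[hold]; j=6 S=227.3208 intr=0.0000 cont=0.0000 V=0.0000[hold]
k=5: j=0 S=111.3505 intr=19.7395 cont=19.2845 V=19.7395[EX]; j=1 S=126.7786 intr=4.3114 cont=7.4648 V=7.4648[hold]; j=2 S=144.3445 intr=0.0000 cont=1.3577 V=1.3577[hold]; j=3 S=164.3441 intr=0.0000 cont=0.0000 V=0.0000[hold]; j=4 S=187.1148 intr=0.0000 cont=0.0000 V=0.0000[hold]; j=5 S=213.0405 intr=0.0000 cont=0.0000 V=0.0000[hold]
k=4: j=0 S=118.8144 intr=12.2756 cont=13.3239 V=13.3239[hold]; j=1 S=135.2767 intr=0.0000 cont=4.2832 V=4.2832[hold]; j=2 S=154.0200 intr=0.0000 cont=0.6517 V=0.6517[hold]; j=3 S=175.3602 intr=0.0000 cont=0.0000 V=0.0000[hold]; j=4 S=199.6573 intr=0.0000 cont=0.0000 V=0.0000[hold]
k=3: j=0 S=126.7786 intr=4.3114 cont=8.6040 V=8.6040[hold]; j=1 S=144.3445 intr=0.0000 cont=2.3920 V=2.3920[hold]; j=2 S=164.3441 intr=0.0000 cont=0.3128 V=0.3128[hold]; j=3 S=187.1148 intr=0.0000 cont=0.0000 V=0.0000[hold]
k=2: j=0 S=135.2767 intr=0.0000 cont=5.3633 V=5.3633[hold]; j=1 S=154.0200 intr=0.0000 cont=1.3095 V=1.3095[hold]; j=2 S=175.3602 intr=0.0000 cont=0.1502 V=0.1502[hold]
k=1: j=0 S=144.3445 intr=0.0000 cont=3.2496 V=3.2496[hold]; j=1 S=164.3441 intr=0.0000 cont=0.7060 V=0.7060[hold]
k=0: j=0 S=154.0200 intr=0.0000 cont=1.9238 V=1.9238[hold]

price = 1.9238
tree:
1.9238
3.2496 0.7060
5.3633 1.3095 0.1502
8.6040 2.3920 0.3128 0.0000
13.3239 4.2832 0.6517 0.0000 0.0000
19.7395 7.4648 1.3577 0.0000 0.0000 0.0000
26.7346 12.5133 2.8284 0.0000 0.0000 0.0000 0.0000
33.2902 19.7395 5.8924 0.0000 0.0000 0.0000 0.0000 0.0000
39.4340 26.7346 12.2756 0.0000 0.0000 0.0000 0.0000 0.0000 0.0000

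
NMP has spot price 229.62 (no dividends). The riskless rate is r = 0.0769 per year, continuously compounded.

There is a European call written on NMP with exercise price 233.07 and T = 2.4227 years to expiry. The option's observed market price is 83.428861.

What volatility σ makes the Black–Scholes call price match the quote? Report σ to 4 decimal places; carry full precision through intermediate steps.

sigma = 0.4985

At σ = 0.4985 the Black–Scholes value reproduces the quote:
σ√T = 0.4985·√2.4227 = 0.775916
d₁ = (ln(S/K) + (r+σ²/2)T) / (σ√T) = (ln(229.62/233.07) + (0.0769+0.4985²/2)·2.4227) / 0.775916 = (-0.014913 + 0.487329) / 0.775916 = 0.608849
d₂ = d₁ − σ√T = 0.608849 − 0.775916 = -0.167068
e^{−rT} = 0.830020
N(d₁) = 0.728688,  N(d₂) = 0.433658
V = S·N(d₁) − K·e^{−rT}·N(d₂) = 167.321256 − 83.892395 = 83.428861 (matching the quote); vega is positive throughout, so no other σ reproduces this price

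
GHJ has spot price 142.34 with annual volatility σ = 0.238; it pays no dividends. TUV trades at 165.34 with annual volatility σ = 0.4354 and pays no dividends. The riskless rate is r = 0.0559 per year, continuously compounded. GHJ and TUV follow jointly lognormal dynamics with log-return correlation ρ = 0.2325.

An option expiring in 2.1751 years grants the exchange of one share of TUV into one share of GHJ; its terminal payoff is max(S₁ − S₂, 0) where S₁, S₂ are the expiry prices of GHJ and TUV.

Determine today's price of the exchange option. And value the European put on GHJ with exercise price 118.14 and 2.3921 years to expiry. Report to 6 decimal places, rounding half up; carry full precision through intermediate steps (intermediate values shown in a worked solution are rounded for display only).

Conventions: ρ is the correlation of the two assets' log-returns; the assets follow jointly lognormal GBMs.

σ_eff = √(σ₁² + σ₂² − 2ρσ₁σ₂) = √(0.238² + 0.4354² − 2·0.2325·0.238·0.4354) = 0.445007
d₁ = (ln(S₁/S₂) + (q₂ − q₁ + σ_eff²/2)T) / (σ_eff√T) = (ln(142.34/165.34) + (0.0 − 0.0 + 0.099016)·2.1751) / 0.656306 = 0.099928
d₂ = d₁ − σ_eff√T = 0.099928 − 0.656306 = -0.556378
N(d₁) = 0.539799,  N(d₂) = 0.288976
V = S₁·e^{−q₁T}·N(d₁) − S₂·e^{−q₂T}·N(d₂) = 76.835052 − 47.779330 = 29.055722
[vanilla: GHJ put K=118.14]
σ√T = 0.238·√2.3921 = 0.368101
d₁ = (ln(S/K) + (r+σ²/2)T) / (σ√T) = (ln(142.34/118.14) + (0.0559+0.238²/2)·2.3921) / 0.368101 = (0.186348 + 0.201467) / 0.368101 = 1.053559
d₂ = d₁ − σ√T = 1.053559 − 0.368101 = 0.685458
e^{−rT} = 0.874836
N(−d₁) = 0.146043,  N(−d₂) = 0.246527
price = K·e^{−rT}·N(−d₂) − S·N(−d₁) = 25.479399 − 20.787693 = 4.691706

exchange price = 29.055722
price(GHJ put K=118.14) = 4.691706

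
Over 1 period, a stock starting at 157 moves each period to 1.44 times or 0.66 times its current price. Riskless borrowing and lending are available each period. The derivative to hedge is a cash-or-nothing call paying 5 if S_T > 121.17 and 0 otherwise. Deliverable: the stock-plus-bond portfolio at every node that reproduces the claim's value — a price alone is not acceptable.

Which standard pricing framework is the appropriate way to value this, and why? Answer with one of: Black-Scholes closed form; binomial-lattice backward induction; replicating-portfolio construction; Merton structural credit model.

Key observation: the task asks for the hedge itself — share and bond holdings at every node of the 1-period tree on spot 157 with factors 1.44/0.66 — which is exactly what the replicating-portfolio construction produces.

framework: replicating-portfolio construction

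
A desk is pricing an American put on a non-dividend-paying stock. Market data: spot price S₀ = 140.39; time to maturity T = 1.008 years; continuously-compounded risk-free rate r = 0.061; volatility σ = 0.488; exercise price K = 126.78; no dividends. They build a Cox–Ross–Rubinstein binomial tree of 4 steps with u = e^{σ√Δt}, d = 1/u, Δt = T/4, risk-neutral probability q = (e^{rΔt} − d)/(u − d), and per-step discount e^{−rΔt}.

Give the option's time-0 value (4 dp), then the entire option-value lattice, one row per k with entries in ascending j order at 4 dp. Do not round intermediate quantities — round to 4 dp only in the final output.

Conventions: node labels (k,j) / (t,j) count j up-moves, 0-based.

price = 16.4728
tree:
16.4728
26.4471 5.7841
40.8591 11.0900 0.0000
59.4570 21.2633 0.0000 0.0000
74.0846 40.7689 0.0000 0.0000 0.0000

Δt=0.25200, u=1.27759, d=0.78272, q=0.47036, disc=e^(-rΔt)=0.98475
k=4 terminal: V=max(K-S,0) → 74.0846 40.7689 0.0000 0.0000 0.0000
k=3: j=0 S=67.3230 intr=59.4570 cont=57.5230 V=59.4570[EX]; j=1 S=109.8867 intr=16.8933 cont=21.2633 V=21.2633[hold]; j=2 S=179.3606 intr=0.0000 cont=0.0000 V=0.0000[hold]; j=3 S=292.7580 intr=0.0000 cont=0.0000 V=0.0000[hold]
k=2: j=0 S=86.0111 intr=40.7689 cont=40.8591 V=40.8591[hold]; j=1 S=140.3900 intr=0.0000 cont=11.0900 V=11.0900[hold]; j=2 S=229.1490 intr=0.0000 cont=0.0000 V=0.0000[hold]
k=1: j=0 S=109.8867 intr=16.8933 cont=26.4471 V=26.4471[hold]; j=1 S=179.3606 intr=0.0000 cont=5.7841 V=5.7841[hold]
k=0: j=0 S=140.3900 intr=0.0000 cont=16.4728 V=16.4728[hold]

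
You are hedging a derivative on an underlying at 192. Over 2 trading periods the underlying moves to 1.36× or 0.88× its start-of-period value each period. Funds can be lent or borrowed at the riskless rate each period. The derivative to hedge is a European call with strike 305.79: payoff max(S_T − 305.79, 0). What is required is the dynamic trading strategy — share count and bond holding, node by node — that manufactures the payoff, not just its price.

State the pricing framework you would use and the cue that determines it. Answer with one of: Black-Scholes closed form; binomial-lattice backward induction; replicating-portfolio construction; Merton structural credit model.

framework: replicating-portfolio construction

Key observation: the deliverable is the dynamic trading strategy on the 2-step tree (spot 192, moves 1.36 and 0.88), so the valuation must go through the node-by-node replicating-portfolio solve.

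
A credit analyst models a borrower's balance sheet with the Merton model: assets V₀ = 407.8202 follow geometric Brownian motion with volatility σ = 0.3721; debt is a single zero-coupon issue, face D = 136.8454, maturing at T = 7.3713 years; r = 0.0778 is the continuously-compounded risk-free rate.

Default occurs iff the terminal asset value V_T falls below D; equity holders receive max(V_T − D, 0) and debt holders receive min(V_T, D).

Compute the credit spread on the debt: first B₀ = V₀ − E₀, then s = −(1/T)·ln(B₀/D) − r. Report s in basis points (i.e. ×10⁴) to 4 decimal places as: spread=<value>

With assets at 407.8202 and a single debt payment of 136.8454 at 7.3713 years:
d₁ = [ln(V₀/D) + (r + σ²/2)T] / (σ√T)
   = [ln(407.8202/136.8454) + (0.0778 + 0.5·0.3721²)·7.3713] / (0.3721·√7.3713)
   = [1.091975 + 1.083796] / 1.010257 = 2.153681
d₂ = d₁ − σ√T = 2.153681 − 1.010257 = 1.143425
N(d₁) = 0.984367,  N(d₂) = 0.873569,  e^(−rT) = 0.563557
E₀ = V₀·N(d₁) − D·e^(−rT)·N(d₂)
   = 407.8202·0.984367 − 136.8454·0.563557·0.873569 = 334.075149
B₀ = V₀ − E₀ = 407.8202 − 334.075149 = 73.745051
spread = −(1/T)·ln(B₀/D) − r = −(1/7.3713)·ln(73.745051/136.8454) − 0.0778 = 0.00607095
in basis points: 0.00607095 × 10⁴ = 60.7095 bp

spread=60.7095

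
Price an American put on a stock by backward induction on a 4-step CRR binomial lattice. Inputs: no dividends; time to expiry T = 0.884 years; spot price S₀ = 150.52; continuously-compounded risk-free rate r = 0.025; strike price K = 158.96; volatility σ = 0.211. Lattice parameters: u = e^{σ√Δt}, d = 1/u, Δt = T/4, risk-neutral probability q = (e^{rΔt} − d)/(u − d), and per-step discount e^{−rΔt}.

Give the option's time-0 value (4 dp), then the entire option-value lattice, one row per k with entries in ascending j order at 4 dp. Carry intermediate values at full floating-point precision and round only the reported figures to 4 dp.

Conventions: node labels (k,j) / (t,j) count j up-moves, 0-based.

price = 15.7584
tree:
15.7584
24.2003 7.5943
35.5254 13.2813 2.0610
47.1816 22.6538 4.1707 0.0000
57.7370 35.5254 8.4400 0.0000 0.0000

Δt=0.22100  u=1.10428  d=0.90557  q=0.50310  discount=0.99449
step 4 (expiry): payoffs max(K−S,0) = 57.7370 35.5254 8.4400 0.0000 0.0000
k=3: (k=3,j=0): S=111.7784, K−S=47.1816, hold=46.3057 ⇒ V=47.1816 exercise | (k=3,j=1): S=136.3062, K−S=22.6538, hold=21.7780 ⇒ V=22.6538 exercise | (k=3,j=2): S=166.2160, K−S=0.0000, hold=4.1707 ⇒ V=4.1707 continue | (k=3,j=3): S=202.6891, K−S=0.0000, hold=0.0000 ⇒ V=0.0000 continue
k=2: (k=2,j=0): S=123.4346, K−S=35.5254, hold=34.6496 ⇒ V=35.5254 exercise | (k=2,j=1): S=150.5200, K−S=8.4400, hold=13.2813 ⇒ V=13.2813 continue | (k=2,j=2): S=183.5489, K−S=0.0000, hold=2.0610 ⇒ V=2.0610 continue
k=1: (k=1,j=0): S=136.3062, K−S=22.6538, hold=24.2003 ⇒ V=24.2003 continue | (k=1,j=1): S=166.2160, K−S=0.0000, hold=7.5943 ⇒ V=7.5943 continue
k=0: (k=0,j=0): S=150.5200, K−S=8.4400, hold=15.7584 ⇒ V=15.7584 continue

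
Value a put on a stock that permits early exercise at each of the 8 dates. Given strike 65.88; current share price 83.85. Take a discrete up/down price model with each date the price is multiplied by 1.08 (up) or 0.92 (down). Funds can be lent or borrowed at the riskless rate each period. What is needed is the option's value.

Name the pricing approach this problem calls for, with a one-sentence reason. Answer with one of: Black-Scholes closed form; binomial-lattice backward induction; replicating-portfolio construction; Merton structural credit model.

Key observation: an American put (K = 65.88, S₀ = 83.85) on a 8-date tree has no closed form — the optimal stopping decision is embedded and must be resolved recursively from expiry.

framework: binomial-lattice backward induction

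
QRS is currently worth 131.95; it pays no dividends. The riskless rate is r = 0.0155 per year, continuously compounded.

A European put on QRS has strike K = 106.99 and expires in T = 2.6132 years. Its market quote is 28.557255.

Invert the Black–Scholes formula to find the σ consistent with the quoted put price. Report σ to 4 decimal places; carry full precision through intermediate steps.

sigma = 0.5714

At σ = 0.5714 the Black–Scholes value reproduces the quote:
σ√T = 0.5714·√2.6132 = 0.923691
d₁ = (ln(S/K) + (r+σ²/2)T) / (σ√T) = (ln(131.95/106.99) + (0.0155+0.5714²/2)·2.6132) / 0.923691 = (0.209688 + 0.467107) / 0.923691 = 0.732707
d₂ = d₁ − σ√T = 0.732707 − 0.923691 = -0.190984
e^{−rT} = 0.960305
N(−d₁) = 0.231869,  N(−d₂) = 0.575731
V = K·e^{−rT}·N(−d₂) − S·N(−d₁) = 59.152318 − 30.595063 = 28.557255 (equal to the quote); since ∂V/∂σ > 0 for all σ, the implied volatility is unique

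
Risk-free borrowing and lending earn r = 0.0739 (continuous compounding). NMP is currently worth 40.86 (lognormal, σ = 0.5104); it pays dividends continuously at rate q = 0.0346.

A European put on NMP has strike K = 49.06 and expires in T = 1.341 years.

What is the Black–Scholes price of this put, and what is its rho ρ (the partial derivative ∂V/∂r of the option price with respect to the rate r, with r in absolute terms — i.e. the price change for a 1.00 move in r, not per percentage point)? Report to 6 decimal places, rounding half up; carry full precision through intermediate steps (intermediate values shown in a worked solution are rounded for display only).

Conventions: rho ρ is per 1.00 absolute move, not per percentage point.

σ√T = 0.5104·√1.341 = 0.591051
d₁ = (ln(S/K) + (r−q+σ²/2)T) / (σ√T) = (ln(40.86/49.06) + (0.0739−0.0346+0.5104²/2)·1.341) / 0.591051 = (-0.182892 + 0.227372) / 0.591051 = 0.075255
d₂ = d₁ − σ√T = 0.075255 − 0.591051 = -0.515796
e^{−rT} = 0.905652
e^{−qT} = 0.954661
N(−d₁) = 0.470006,  N(−d₂) = 0.697002
Put price V = K·e^{−rT}·N(−d₂) − S·e^{−qT}·N(−d₁) = 30.968685 − 18.333738 = 12.634948
ρ = −K·T·e^{−rT}·N(−d₂) = -41.529007

price = 12.634948
ρ = -41.529007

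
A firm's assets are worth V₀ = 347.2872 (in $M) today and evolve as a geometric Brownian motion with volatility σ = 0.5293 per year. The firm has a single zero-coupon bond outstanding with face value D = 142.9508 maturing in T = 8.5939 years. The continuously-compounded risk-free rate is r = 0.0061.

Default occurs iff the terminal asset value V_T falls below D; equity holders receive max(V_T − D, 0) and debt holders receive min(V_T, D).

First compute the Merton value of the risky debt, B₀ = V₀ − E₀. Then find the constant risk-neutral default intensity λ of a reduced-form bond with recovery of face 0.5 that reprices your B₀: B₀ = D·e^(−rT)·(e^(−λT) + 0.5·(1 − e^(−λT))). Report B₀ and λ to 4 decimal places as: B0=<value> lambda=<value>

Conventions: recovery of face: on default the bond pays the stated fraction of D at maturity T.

With assets at 347.2872 and a single debt payment of 142.9508 at 8.5939 years:
d₁ = [ln(V₀/D) + (r + σ²/2)T] / (σ√T)
   = [ln(347.2872/142.9508) + (0.0061 + 0.5·0.5293²)·8.5939] / (0.5293·√8.5939)
   = [0.887652 + 1.256250] / 1.551662 = 1.381681
d₂ = d₁ − σ√T = 1.381681 − 1.551662 = -0.169981
N(d₁) = 0.916465,  N(d₂) = 0.432513,  e^(−rT) = 0.948928
E₀ = V₀·N(d₁) − D·e^(−rT)·N(d₂)
   = 347.2872·0.916465 − 142.9508·0.948928·0.432513 = 259.606298
B₀ = V₀ − E₀ = 347.2872 − 259.606298 = 87.680902
e^(−λT) = (B₀·e^(rT)/D − 0.5)/(1 − 0.5) = (87.6809·1.053821/142.9508 − 0.5)/0.5 = 0.29275234
λ = −ln(0.29275234)/8.5939 = 0.142942

B0=87.6809 lambda=0.1429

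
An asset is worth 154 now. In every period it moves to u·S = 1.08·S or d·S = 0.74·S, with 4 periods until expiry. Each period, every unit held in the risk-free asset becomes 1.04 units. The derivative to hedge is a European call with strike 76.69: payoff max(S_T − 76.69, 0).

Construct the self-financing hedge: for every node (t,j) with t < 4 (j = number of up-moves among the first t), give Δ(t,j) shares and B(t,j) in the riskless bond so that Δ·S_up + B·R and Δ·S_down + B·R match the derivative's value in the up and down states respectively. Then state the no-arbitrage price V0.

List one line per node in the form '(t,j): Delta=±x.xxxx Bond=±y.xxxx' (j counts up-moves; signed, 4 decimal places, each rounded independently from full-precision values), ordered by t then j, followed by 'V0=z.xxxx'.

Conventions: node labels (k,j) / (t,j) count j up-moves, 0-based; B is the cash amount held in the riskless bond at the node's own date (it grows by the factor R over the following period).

(0,0): Delta=0.9936 Bond=-64.5237
(1,0): Delta=0.9470 Bond=-61.7852
(1,1): Delta=0.9979 Bond=-67.8139
(2,0): Delta=0.6413 Bond=-38.4811
(2,1): Delta=0.9749 Bond=-67.6934
(2,2): Delta=1.0000 Bond=-70.9042
(3,0): Delta=0.0000 Bond=0.0000
(3,1): Delta=0.6999 Bond=-45.3563
(3,2): Delta=1.0000 Bond=-73.7404
(3,3): Delta=1.0000 Bond=-73.7404
V0=88.4957

Since d<R<u, set p* = (R−d)/(u−d) = 0.8824; price each node as the discounted p*-expectation of its children.
Payoffs at expiry: V(4,0)=0.0000, V(4,1)=0.0000, V(4,2)=21.6730, V(4,3)=66.8668, V(4,4)=132.8253
(3,0): S=62.4045. Δ = (V_up−V_dn)/(S_up−S_dn) = (0.0000−0.0000)/(67.3969−46.1793) = 0.0000. V = [p*·0.0000 + (1−p*)·0.0000]/1.04 = 0.0000. B = V − Δ·S = 0.0000.
(3,1): S=91.0768. Δ = (V_up−V_dn)/(S_up−S_dn) = (21.6730−0.0000)/(98.3630−67.3969) = 0.6999. V = [p*·21.6730 + (1−p*)·0.0000]/1.04 = 18.3877. B = V − Δ·S = -45.3563.
(3,2): S=132.9229. Δ = (V_up−V_dn)/(S_up−S_dn) = (66.8668−21.6730)/(143.5568−98.3630) = 1.0000. V = [p*·66.8668 + (1−p*)·21.6730]/1.04 = 59.1826. B = V − Δ·S = -73.7404.
(3,3): S=193.9956. Δ = (V_up−V_dn)/(S_up−S_dn) = (132.8253−66.8668)/(209.5153−143.5568) = 1.0000. V = [p*·132.8253 + (1−p*)·66.8668]/1.04 = 120.2553. B = V − Δ·S = -73.7404.
(2,0): S=84.3304. Δ = (V_up−V_dn)/(S_up−S_dn) = (18.3877−0.0000)/(91.0768−62.4045) = 0.6413. V = [p*·18.3877 + (1−p*)·0.0000]/1.04 = 15.6004. B = V − Δ·S = -38.4811.
(2,1): S=123.0768. Δ = (V_up−V_dn)/(S_up−S_dn) = (59.1826−18.3877)/(132.9229−91.0768) = 0.9749. V = [p*·59.1826 + (1−p*)·18.3877]/1.04 = 52.2915. B = V − Δ·S = -67.6934.
(2,2): S=179.6256. Δ = (V_up−V_dn)/(S_up−S_dn) = (120.2553−59.1826)/(193.9956−132.9229) = 1.0000. V = [p*·120.2553 + (1−p*)·59.1826]/1.04 = 108.7214. B = V − Δ·S = -70.9042.
(1,0): S=113.9600. Δ = (V_up−V_dn)/(S_up−S_dn) = (52.2915−15.6004)/(123.0768−84.3304) = 0.9470. V = [p*·52.2915 + (1−p*)·15.6004]/1.04 = 46.1297. B = V − Δ·S = -61.7852.
(1,1): S=166.3200. Δ = (V_up−V_dn)/(S_up−S_dn) = (108.7214−52.2915)/(179.6256−123.0768) = 0.9979. V = [p*·108.7214 + (1−p*)·52.2915]/1.04 = 98.1563. B = V − Δ·S = -67.8139.
(0,0): S=154.0000. Δ = (V_up−V_dn)/(S_up−S_dn) = (98.1563−46.1297)/(166.3200−113.9600) = 0.9936. V = [p*·98.1563 + (1−p*)·46.1297]/1.04 = 88.4957. B = V − Δ·S = -64.5237.
Sanity check at the root: Δ(0,0)·S0 + B(0,0) reproduces V0 = 88.4957.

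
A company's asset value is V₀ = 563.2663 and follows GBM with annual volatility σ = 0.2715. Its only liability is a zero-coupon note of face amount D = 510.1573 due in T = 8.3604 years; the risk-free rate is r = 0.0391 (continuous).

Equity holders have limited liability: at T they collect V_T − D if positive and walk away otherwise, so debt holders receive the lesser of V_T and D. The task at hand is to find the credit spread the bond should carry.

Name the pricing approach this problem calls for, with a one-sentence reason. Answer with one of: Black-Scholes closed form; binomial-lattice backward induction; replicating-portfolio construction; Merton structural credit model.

framework: Merton structural credit model

Key observation: the data describe a firm's assets (V₀ = 563.2663, GBM) and a single zero-coupon debt of face 510.1573, so credit quantities follow from equity-as-call in the structural model.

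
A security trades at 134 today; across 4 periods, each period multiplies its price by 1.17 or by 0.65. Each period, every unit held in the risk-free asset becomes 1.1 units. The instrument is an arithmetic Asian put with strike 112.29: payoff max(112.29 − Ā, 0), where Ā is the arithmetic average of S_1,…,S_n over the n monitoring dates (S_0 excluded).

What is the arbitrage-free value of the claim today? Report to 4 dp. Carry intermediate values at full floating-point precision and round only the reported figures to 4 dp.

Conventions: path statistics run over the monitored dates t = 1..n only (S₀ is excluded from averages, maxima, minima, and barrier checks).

With p* = (R−d)/(u−d) = 0.8654, sum probability × payoff across the paths and divide by R^4.
Enumerate all 2^4 = 16 price paths (U = up ×1.17, D = down ×0.65); each path with k up-moves has probability p*^k·(1−p*)^(4−k).
DDDD: Ā=51.1086, payoff=61.1814, prob=0.000328
UDDD: Ā=91.9956, payoff=20.2944, prob=0.002111
DUDD: Ā=74.5756, payoff=37.7144, prob=0.002111
UUDD: Ā=134.2360, payoff=0.0000, prob=0.013571
DDUD: Ā=63.2526, payoff=49.0374, prob=0.002111
UDUD: Ā=113.8546, payoff=0.0000, prob=0.013571
DUUD: Ā=96.4346, payoff=15.8554, prob=0.013571
UUUD: Ā=173.5823, payoff=0.0000, prob=0.087241
DDDU: Ā=55.8926, payoff=56.3974, prob=0.002111
UDDU: Ā=100.6067, payoff=11.6833, prob=0.013571
DUDU: Ā=83.1867, payoff=29.1033, prob=0.013571
UUDU: Ā=149.7361, payoff=0.0000, prob=0.087241
DDUU: Ā=71.8637, payoff=40.4263, prob=0.013571
UDUU: Ā=129.3547, payoff=0.0000, prob=0.087241
DUUU: Ā=111.9347, payoff=0.3553, prob=0.087241
UUUU: Ā=201.4824, payoff=0.0000, prob=0.560837
Price = Σ prob·payoff / R^4 = 1.713425 / 1.464100 = 1.1703

price = 1.1703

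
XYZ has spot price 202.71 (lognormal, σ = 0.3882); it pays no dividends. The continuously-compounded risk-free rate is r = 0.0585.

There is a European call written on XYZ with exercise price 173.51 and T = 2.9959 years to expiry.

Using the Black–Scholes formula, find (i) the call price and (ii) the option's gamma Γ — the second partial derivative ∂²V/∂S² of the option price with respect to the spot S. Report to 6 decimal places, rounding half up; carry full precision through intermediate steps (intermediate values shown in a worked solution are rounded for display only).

σ√T = 0.3882·√2.9959 = 0.671923
d₁ = (ln(S/K) + (r+σ²/2)T) / (σ√T) = (ln(202.71/173.51) + (0.0585+0.3882²/2)·2.9959) / 0.671923 = (0.155541 + 0.401000) / 0.671923 = 0.828282
d₂ = d₁ − σ√T = 0.828282 − 0.671923 = 0.156359
e^{−rT} = 0.839239
N(d₁) = 0.796245,  N(d₂) = 0.562125
Call price V = S·N(d₁) − K·e^{−rT}·N(d₂) = 161.406734 − 81.854580 = 79.552154
φ(d₁) = (1/√(2π))·e^{−d₁²/2} = 0.283097
Γ = φ(d₁) / (S·σ·√T) = 0.002078

price = 79.552154
Γ = 0.002078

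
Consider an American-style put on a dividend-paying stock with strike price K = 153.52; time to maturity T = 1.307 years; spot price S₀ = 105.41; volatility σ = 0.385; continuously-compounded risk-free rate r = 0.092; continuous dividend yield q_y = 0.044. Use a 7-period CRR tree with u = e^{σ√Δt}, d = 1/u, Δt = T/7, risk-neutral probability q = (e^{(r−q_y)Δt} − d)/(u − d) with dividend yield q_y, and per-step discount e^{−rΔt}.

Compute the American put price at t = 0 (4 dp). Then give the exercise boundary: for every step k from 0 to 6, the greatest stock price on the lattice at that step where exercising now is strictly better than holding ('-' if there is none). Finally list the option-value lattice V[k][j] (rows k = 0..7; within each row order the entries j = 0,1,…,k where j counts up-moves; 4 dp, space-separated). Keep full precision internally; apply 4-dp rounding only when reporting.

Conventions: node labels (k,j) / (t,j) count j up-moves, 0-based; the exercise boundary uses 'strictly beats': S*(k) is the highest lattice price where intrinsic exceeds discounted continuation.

Δt=0.18671, u=1.18100, d=0.84674, q=0.48544, disc=e^(-rΔt)=0.98297
k=7 terminal: V=max(K-S,0) → 120.6245 107.6388 89.5268 64.2650 29.0310 0.0000 0.0000 0.0000
k=6: j=0 S=38.8495 intr=114.6705 cont=112.3737 V=114.6705[EX]; j=1 S=54.1857 intr=99.3343 cont=97.1631 V=99.3343[EX]; j=2 S=75.5759 intr=77.9441 cont=75.9479 V=77.9441[EX]; j=3 S=105.4100 intr=48.1100 cont=46.3578 V=48.1100[EX]; j=4 S=147.0214 intr=6.4986 cont=14.6838 V=14.6838[hold]; j=5 S=205.0591 intr=0.0000 cont=0.0000 V=0.0000[hold]; j=6 S=286.0077 intr=0.0000 cont=0.0000 V=0.0000[hold]  S*(6)=105.4100
k=5: j=0 S=45.8812 intr=107.6388 cont=105.3995 V=107.6388[EX]; j=1 S=63.9932 intr=89.5268 cont=87.4358 V=89.5268[EX]; j=2 S=89.2550 intr=64.2650 cont=62.3807 V=64.2650[EX]; j=3 S=124.4890 intr=29.0310 cont=31.3406 V=31.3406[hold]; j=4 S=173.6320 intr=0.0000 cont=7.4270 V=7.4270[hold]; j=5 S=242.1745 intr=0.0000 cont=0.0000 V=0.0000[hold]  S*(5)=89.2550
k=4: j=0 S=54.1857 intr=99.3343 cont=97.1631 V=99.3343[EX]; j=1 S=75.5759 intr=77.9441 cont=75.9479 V=77.9441[EX]; j=2 S=105.4100 intr=48.1100 cont=47.4599 V=48.1100[EX]; j=3 S=147.0214 intr=6.4986 cont=19.3960 V=19.3960[hold]; j=4 S=205.0591 intr=0.0000 cont=3.7566 V=3.7566[hold]  S*(4)=105.4100
k=3: j=0 S=63.9932 intr=89.5268 cont=87.4358 V=89.5268[EX]; j=1 S=89.2550 intr=64.2650 cont=62.3807 V=64.2650[EX]; j=2 S=124.4890 intr=29.0310 cont=33.5891 V=33.5891[hold]; j=3 S=173.6320 intr=0.0000 cont=11.6030 V=11.6030[hold]  S*(3)=89.2550
k=2: j=0 S=75.5759 intr=77.9441 cont=75.9479 V=77.9441[EX]; j=1 S=105.4100 intr=48.1100 cont=48.5329 V=48.5329[hold]; j=2 S=147.0214 intr=6.4986 cont=22.5259 V=22.5259[hold]  S*(2)=75.5759
k=1: j=0 S=89.2550 intr=64.2650 cont=62.5825 V=64.2650[EX]; j=1 S=124.4890 intr=29.0310 cont=35.2965 V=35.2965[hold]  S*(1)=89.2550
k=0: j=0 S=105.4100 intr=48.1100 cont=49.3476 V=49.3476[hold]  S*(0)=-

price = 49.3476
boundary = - 89.2550 75.5759 89.2550 105.4100 89.2550 105.4100
tree:
49.3476
64.2650 35.2965
77.9441 48.5329 22.5259
89.5268 64.2650 33.5891 11.6030
99.3343 77.9441 48.1100 19.3960 3.7566
107.6388 89.5268 64.2650 31.3406 7.4270 0.0000
114.6705 99.3343 77.9441 48.1100 14.6838 0.0000 0.0000
120.6245 107.6388 89.5268 64.2650 29.0310 0.0000 0.0000 0.0000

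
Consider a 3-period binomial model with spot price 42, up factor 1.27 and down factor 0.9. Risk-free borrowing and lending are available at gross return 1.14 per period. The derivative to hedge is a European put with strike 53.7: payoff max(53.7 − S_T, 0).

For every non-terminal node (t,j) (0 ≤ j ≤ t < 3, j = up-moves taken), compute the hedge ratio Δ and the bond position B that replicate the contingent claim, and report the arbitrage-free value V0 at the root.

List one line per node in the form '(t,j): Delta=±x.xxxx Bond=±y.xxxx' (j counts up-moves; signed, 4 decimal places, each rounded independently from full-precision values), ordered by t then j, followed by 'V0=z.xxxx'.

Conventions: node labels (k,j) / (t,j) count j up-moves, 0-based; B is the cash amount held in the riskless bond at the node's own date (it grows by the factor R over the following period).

Since d<R<u, set p* = (R−d)/(u−d) = 0.6486; price each node as the discounted p*-expectation of its children.
Terminal payoffs: V(3,0)=23.0820, V(3,1)=10.4946, V(3,2)=0.0000, V(3,3)=0.0000
(2,0): S=34.0200. Δ = (V_up−V_dn)/(S_up−S_dn) = (10.4946−23.0820)/(43.2054−30.6180) = -1.0000. V = [p*·10.4946 + (1−p*)·23.0820]/1.14 = 13.0853. B = V − Δ·S = 47.1053.
(2,1): S=48.0060. Δ = (V_up−V_dn)/(S_up−S_dn) = (0.0000−10.4946)/(60.9676−43.2054) = -0.5908. V = [p*·0.0000 + (1−p*)·10.4946]/1.14 = 3.2345. B = V − Δ·S = 31.5983.
(2,2): S=67.7418. Δ = (V_up−V_dn)/(S_up−S_dn) = (0.0000−0.0000)/(86.0321−60.9676) = 0.0000. V = [p*·0.0000 + (1−p*)·0.0000]/1.14 = 0.0000. B = V − Δ·S = 0.0000.
(1,0): S=37.8000. Δ = (V_up−V_dn)/(S_up−S_dn) = (3.2345−13.0853)/(48.0060−34.0200) = -0.7043. V = [p*·3.2345 + (1−p*)·13.0853]/1.14 = 5.8733. B = V − Δ·S = 32.4971.
(1,1): S=53.3400. Δ = (V_up−V_dn)/(S_up−S_dn) = (0.0000−3.2345)/(67.7418−48.0060) = -0.1639. V = [p*·0.0000 + (1−p*)·3.2345]/1.14 = 0.9969. B = V − Δ·S = 9.7387.
(0,0): S=42.0000. Δ = (V_up−V_dn)/(S_up−S_dn) = (0.9969−5.8733)/(53.3400−37.8000) = -0.3138. V = [p*·0.9969 + (1−p*)·5.8733]/1.14 = 2.3774. B = V − Δ·S = 15.5569.
Sanity check at the root: Δ(0,0)·S0 + B(0,0) reproduces V0 = 2.3774.

(0,0): Delta=-0.3138 Bond=15.5569
(1,0): Delta=-0.7043 Bond=32.4971
(1,1): Delta=-0.1639 Bond=9.7387
(2,0): Delta=-1.0000 Bond=47.1053
(2,1): Delta=-0.5908 Bond=31.5983
(2,2): Delta=0.0000 Bond=0.0000
V0=2.3774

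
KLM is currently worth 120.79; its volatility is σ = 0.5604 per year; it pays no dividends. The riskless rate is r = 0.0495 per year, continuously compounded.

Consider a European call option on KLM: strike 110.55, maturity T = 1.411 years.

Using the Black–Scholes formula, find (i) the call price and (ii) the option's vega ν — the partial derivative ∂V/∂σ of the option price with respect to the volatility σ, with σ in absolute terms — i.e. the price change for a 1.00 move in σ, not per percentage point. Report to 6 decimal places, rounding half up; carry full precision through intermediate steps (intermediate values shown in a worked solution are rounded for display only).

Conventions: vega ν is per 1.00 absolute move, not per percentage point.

price = 38.827508
ν = 48.634693

σ√T = 0.5604·√1.411 = 0.665674
d₁ = (ln(S/K) + (r+σ²/2)T) / (σ√T) = (ln(120.79/110.55) + (0.0495+0.5604²/2)·1.411) / 0.665674 = (0.088586 + 0.291405) / 0.665674 = 0.570837
d₂ = d₁ − σ√T = 0.570837 − 0.665674 = -0.094838
e^{−rT} = 0.932539
N(d₁) = 0.715945,  N(d₂) = 0.462222
Call price V = S·N(d₁) − K·e^{−rT}·N(d₂) = 86.478969 − 47.651461 = 38.827508
φ(d₁) = (1/√(2π))·e^{−d₁²/2} = 0.338963
ν = S·φ(d₁)·√T = 48.634693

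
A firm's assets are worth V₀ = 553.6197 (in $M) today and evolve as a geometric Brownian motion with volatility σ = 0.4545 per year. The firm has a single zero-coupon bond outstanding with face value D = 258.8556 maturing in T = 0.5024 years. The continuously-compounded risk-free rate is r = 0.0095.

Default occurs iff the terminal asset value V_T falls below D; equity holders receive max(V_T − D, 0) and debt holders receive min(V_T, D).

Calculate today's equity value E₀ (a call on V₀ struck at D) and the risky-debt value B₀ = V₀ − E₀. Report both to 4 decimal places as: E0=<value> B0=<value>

With assets at 553.6197 and a single debt payment of 258.8556 at 0.5024 years:
d₁ = [ln(V₀/D) + (r + σ²/2)T] / (σ√T)
   = [ln(553.6197/258.8556) + (0.0095 + 0.5·0.4545²)·0.5024] / (0.4545·√0.5024)
   = [0.760208 + 0.056663] / 0.322150 = 2.535681
d₂ = d₁ − σ√T = 2.535681 − 0.322150 = 2.213531
N(d₁) = 0.994389,  N(d₂) = 0.986569,  e^(−rT) = 0.995239
E₀ = V₀·N(d₁) − D·e^(−rT)·N(d₂)
   = 553.6197·0.994389 − 258.8556·0.995239·0.986569 = 296.350033
B₀ = V₀ − E₀ = 553.6197 − 296.350033 = 257.269667

E0=296.3500 B0=257.2697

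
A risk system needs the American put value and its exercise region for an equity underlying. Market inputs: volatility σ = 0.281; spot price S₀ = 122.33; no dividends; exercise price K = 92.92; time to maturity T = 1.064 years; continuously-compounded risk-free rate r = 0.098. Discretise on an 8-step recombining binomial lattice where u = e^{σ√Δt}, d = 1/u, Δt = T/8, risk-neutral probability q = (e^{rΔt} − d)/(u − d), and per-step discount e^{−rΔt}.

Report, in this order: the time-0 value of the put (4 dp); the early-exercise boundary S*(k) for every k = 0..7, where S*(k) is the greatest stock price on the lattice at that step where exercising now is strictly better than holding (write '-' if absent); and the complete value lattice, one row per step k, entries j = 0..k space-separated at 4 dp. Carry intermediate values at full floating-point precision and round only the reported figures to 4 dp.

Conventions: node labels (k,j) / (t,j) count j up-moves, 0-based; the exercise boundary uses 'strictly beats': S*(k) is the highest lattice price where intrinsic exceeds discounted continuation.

params: Δt=0.13300 u=1.10791 d=0.90260 q=0.53830 e^(-rΔt)=0.98705
t_8 payoffs: 39.0327 26.7748 11.7286 0.0000 0.0000 0.0000 0.0000 0.0000 0.0000
t_7: node(7,0) S=59.7025 payoff=33.2175 vs cont=32.0142 → 33.2175 [stop]  node(7,1) S=73.2831 payoff=19.6369 vs cont=18.4336 → 19.6369 [stop]  node(7,2) S=89.9530 payoff=2.9670 vs cont=5.3450 → 5.3450 [wait]  node(7,3) S=110.4148 payoff=0.0000 vs cont=0.0000 → 0.0000 [wait]  node(7,4) S=135.5310 payoff=0.0000 vs cont=0.0000 → 0.0000 [wait]  node(7,5) S=166.3605 payoff=0.0000 vs cont=0.0000 → 0.0000 [wait]  node(7,6) S=204.2029 payoff=0.0000 vs cont=0.0000 → 0.0000 [wait]  node(7,7) S=250.6533 payoff=0.0000 vs cont=0.0000 → 0.0000 [wait]  ⇒ S*(7)=73.2831
t_6: node(6,0) S=66.1452 payoff=26.7748 vs cont=25.5715 → 26.7748 [stop]  node(6,1) S=81.1914 payoff=11.7286 vs cont=11.7889 → 11.7889 [wait]  node(6,2) S=99.6601 payoff=0.0000 vs cont=2.4358 → 2.4358 [wait]  node(6,3) S=122.3300 payoff=0.0000 vs cont=0.0000 → 0.0000 [wait]  node(6,4) S=150.1566 payoff=0.0000 vs cont=0.0000 → 0.0000 [wait]  node(6,5) S=184.3131 payoff=0.0000 vs cont=0.0000 → 0.0000 [wait]  node(6,6) S=226.2391 payoff=0.0000 vs cont=0.0000 → 0.0000 [wait]  ⇒ S*(6)=66.1452
t_5: node(5,0) S=73.2831 payoff=19.6369 vs cont=18.4656 → 19.6369 [stop]  node(5,1) S=89.9530 payoff=2.9670 vs cont=6.6666 → 6.6666 [wait]  node(5,2) S=110.4148 payoff=0.0000 vs cont=1.1100 → 1.1100 [wait]  node(5,3) S=135.5310 payoff=0.0000 vs cont=0.0000 → 0.0000 [wait]  node(5,4) S=166.3605 payoff=0.0000 vs cont=0.0000 → 0.0000 [wait]  node(5,5) S=204.2029 payoff=0.0000 vs cont=0.0000 → 0.0000 [wait]  ⇒ S*(5)=73.2831
t_4: node(4,0) S=81.1914 payoff=11.7286 vs cont=12.4911 → 12.4911 [wait]  node(4,1) S=99.6601 payoff=0.0000 vs cont=3.6279 → 3.6279 [wait]  node(4,2) S=122.3300 payoff=0.0000 vs cont=0.5059 → 0.5059 [wait]  node(4,3) S=150.1566 payoff=0.0000 vs cont=0.0000 → 0.0000 [wait]  node(4,4) S=184.3131 payoff=0.0000 vs cont=0.0000 → 0.0000 [wait]  ⇒ S*(4)=-
t_3: node(3,0) S=89.9530 payoff=2.9670 vs cont=7.6201 → 7.6201 [wait]  node(3,1) S=110.4148 payoff=0.0000 vs cont=1.9221 → 1.9221 [wait]  node(3,2) S=135.5310 payoff=0.0000 vs cont=0.2305 → 0.2305 [wait]  node(3,3) S=166.3605 payoff=0.0000 vs cont=0.0000 → 0.0000 [wait]  ⇒ S*(3)=-
t_2: node(2,0) S=99.6601 payoff=0.0000 vs cont=4.4939 → 4.4939 [wait]  node(2,1) S=122.3300 payoff=0.0000 vs cont=0.9984 → 0.9984 [wait]  node(2,2) S=150.1566 payoff=0.0000 vs cont=0.1051 → 0.1051 [wait]  ⇒ S*(2)=-
t_1: node(1,0) S=110.4148 payoff=0.0000 vs cont=2.5785 → 2.5785 [wait]  node(1,1) S=135.5310 payoff=0.0000 vs cont=0.5108 → 0.5108 [wait]  ⇒ S*(1)=-
t_0: node(0,0) S=122.3300 payoff=0.0000 vs cont=1.4465 → 1.4465 [wait]  ⇒ S*(0)=-

price = 1.4465
boundary = - - - - - 73.2831 66.1452 73.2831
tree:
1.4465
2.5785 0.5108
4.4939 0.9984 0.1051
7.6201 1.9221 0.2305 0.0000
12.4911 3.6279 0.5059 0.0000 0.0000
19.6369 6.6666 1.1100 0.0000 0.0000 0.0000
26.7748 11.7889 2.4358 0.0000 0.0000 0.0000 0.0000
33.2175 19.6369 5.3450 0.0000 0.0000 0.0000 0.0000 0.0000
39.0327 26.7748 11.7286 0.0000 0.0000 0.0000 0.0000 0.0000 0.0000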